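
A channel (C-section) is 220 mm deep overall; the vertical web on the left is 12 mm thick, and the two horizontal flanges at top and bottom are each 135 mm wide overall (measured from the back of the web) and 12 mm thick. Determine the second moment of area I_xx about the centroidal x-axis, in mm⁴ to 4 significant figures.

I_xx ≈ 4.261 × 10⁷ mm⁴

Treat the section as a set of non-overlapping primitives; coordinates are from the bounding-box lower-left.
Web: 12 × 220, A = 2 640 mm², y = 110 mm, Ī = 10 648 000 mm⁴.
Top flange (beyond web): 123 × 12, A = 1 476 mm², y = 214 mm, Ī = 17 712 mm⁴.
Bottom flange (beyond web): 123 × 12, A = 1 476 mm², y = 6 mm, Ī = 17 712 mm⁴.
By symmetry the centroid is at mid-height, ȳ = 110 mm.
Transfer each piece to the centroidal x-axis using Ī + A·d² with d = y − 110:
  web: d = 0 mm → contributes +10 648 000 mm⁴
  top flange (beyond web): d = 104 mm → contributes +15 982 128 mm⁴
  bottom flange (beyond web): d = -104 mm → contributes +15 982 128 mm⁴
Total I = 42 612 256 mm⁴.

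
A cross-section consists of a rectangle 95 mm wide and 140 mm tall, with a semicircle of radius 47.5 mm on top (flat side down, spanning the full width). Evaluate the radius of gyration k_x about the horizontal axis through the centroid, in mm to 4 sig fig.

Treat the section as a set of non-overlapping primitives; coordinates are from the bounding-box lower-left.
Rectangular body: 95 × 140, A = 13 300 mm², y = 70 mm, Ī = 21 723 333 mm⁴.
Semicircular cap: semicircle r = 47.5, A = 3544.11 mm², y = 160.16 mm, Ī = 558 736 mm⁴.
Centroid: ȳ = ΣA·y / ΣA = 88.9702 mm.
Transfer each piece to the horizontal axis through the centroid using Ī + A·d² with d = y − 88.9702:
  rectangular body: d = -18.9702 mm → contributes +26 509 567 mm⁴
  semicircular cap: d = 71.1895 mm → contributes +18 520 066 mm⁴
Total I = 45 029 633 mm⁴.
Radius of gyration: k = √(I/A) = √(45 029 633 / 16844.1) = 51.7041 mm.

k_x ≈ 51.70 mm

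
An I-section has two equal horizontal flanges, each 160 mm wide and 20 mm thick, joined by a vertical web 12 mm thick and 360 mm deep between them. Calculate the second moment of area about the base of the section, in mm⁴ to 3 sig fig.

I_base ≈ 7.07 × 10⁸ mm⁴

Break the section into simple shapes (no overlaps), measuring from the bottom-left corner of the bounding box.
Bottom flange: 160 × 20, A = 3 200 mm², y = 10 mm, Ī = 106 667 mm⁴.
Web: 12 × 360, A = 4 320 mm², y = 200 mm, Ī = 46 656 000 mm⁴.
Top flange: 160 × 20, A = 3 200 mm², y = 390 mm, Ī = 106 667 mm⁴.
Transfer each piece to the base of the section using Ī + A·d² with d = y − 0:
  bottom flange: d = 10 mm → contributes +426 667 mm⁴
  web: d = 200 mm → contributes +219 456 000 mm⁴
  top flange: d = 390 mm → contributes +486 826 667 mm⁴
Total I = 706 709 333 mm⁴.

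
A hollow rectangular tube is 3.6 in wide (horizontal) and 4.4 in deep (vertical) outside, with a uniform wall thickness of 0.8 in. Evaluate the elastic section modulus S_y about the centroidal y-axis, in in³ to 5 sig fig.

S_y ≈ 8.4670 in³

Split into non-overlapping primitives; take the origin at the lower-left of the bounding box.
Outer rectangle: 3.6 × 4.4, A = 15.84 in², x = 1.8 in, Ī = 17.1072 in⁴.
Inner void (subtracted): 2 × 2.8, A = 5.6 in², x = 1.8 in, Ī = 1.866667 in⁴.
By symmetry the centroid is at mid-width, x̄ = 1.8 in.
All pieces are centred on the centroidal y-axis, so I = ΣĪ (holes subtracted) = 15.24053 in⁴.
Extreme fibre distance c = 1.8 in; S = I/c = 8.466963 in³.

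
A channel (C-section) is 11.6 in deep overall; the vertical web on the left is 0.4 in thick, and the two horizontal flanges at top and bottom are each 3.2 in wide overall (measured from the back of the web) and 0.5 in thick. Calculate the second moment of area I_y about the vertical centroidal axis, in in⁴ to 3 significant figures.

Break the section into simple shapes (no overlaps), measuring from the bottom-left corner of the bounding box.
Web: 0.4 × 11.6, A = 4.64 in², x = 0.2 in, Ī = 0.061867 in⁴.
Top flange (beyond web): 2.8 × 0.5, A = 1.4 in², x = 1.8 in, Ī = 0.91467 in⁴.
Bottom flange (beyond web): 2.8 × 0.5, A = 1.4 in², x = 1.8 in, Ī = 0.91467 in⁴.
Centroid: x̄ = ΣA·x / ΣA = 0.80215 in.
Transfer each piece to the vertical centroidal axis using Ī + A·d² with d = x − 0.80215:
  web: d = -0.60215 in → contributes +1.7443 in⁴
  top flange (beyond web): d = 0.99785 in → contributes +2.3087 in⁴
  bottom flange (beyond web): d = 0.99785 in → contributes +2.3087 in⁴
Total I = 6.3616 in⁴.

I_y ≈ 6.36 in⁴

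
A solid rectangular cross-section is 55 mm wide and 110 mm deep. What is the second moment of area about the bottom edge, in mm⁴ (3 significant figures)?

The section: 55 × 110, A = 6 050 mm², y = 55 mm, Ī = 6 100 417 mm⁴.
Transfer it to a horizontal axis along the bottom face using Ī + A·d² with d = y − 0:
  the section: d = 55 mm → contributes +24 401 667 mm⁴
Total I = 24 401 667 mm⁴.

I_base ≈ 2.44 × 10⁷ mm⁴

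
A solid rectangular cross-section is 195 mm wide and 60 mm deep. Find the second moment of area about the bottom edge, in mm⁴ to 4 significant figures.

The section: 195 × 60, A = 11 700 mm², y = 30 mm, Ī = 3 510 000 mm⁴.
Transfer it to the bottom edge using Ī + A·d² with d = y − 0:
  the section: d = 30 mm → contributes +14 040 000 mm⁴
Total I = 14 040 000 mm⁴.

I_base ≈ 1.404 × 10⁷ mm⁴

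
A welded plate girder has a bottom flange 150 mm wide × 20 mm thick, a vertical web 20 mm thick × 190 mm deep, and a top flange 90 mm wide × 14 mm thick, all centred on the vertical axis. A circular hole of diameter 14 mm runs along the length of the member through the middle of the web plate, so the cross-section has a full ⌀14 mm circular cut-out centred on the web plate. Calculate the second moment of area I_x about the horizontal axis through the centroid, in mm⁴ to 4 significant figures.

I_x ≈ 5.334 × 10⁷ mm⁴

Break the section into simple shapes (no overlaps), measuring from the bottom-left corner of the bounding box.
Bottom plate: 150 × 20, A = 3 000 mm², y = 10 mm, Ī = 100 000 mm⁴.
Web plate: 20 × 190, A = 3 800 mm², y = 115 mm, Ī = 11 431 667 mm⁴.
Top plate: 90 × 14, A = 1 260 mm², y = 217 mm, Ī = 20 580 mm⁴.
Hole (subtracted): ⌀14, A = 153.938 mm², y = 115 mm, Ī = 1885.74 mm⁴.
Centroid: ȳ = ΣA·y / ΣA = 91.413 mm.
Transfer each piece to the horizontal axis through the centroid using Ī + A·d² with d = y − 91.413:
  bottom plate: d = -81.413 mm → contributes +19 984 247 mm⁴
  web plate: d = 23.587 mm → contributes +13 545 777 mm⁴
  top plate: d = 125.587 mm → contributes +19 893 408 mm⁴
  hole: d = 23.587 mm → contributes −87528.4 mm⁴
Total I = 53 335 904 mm⁴.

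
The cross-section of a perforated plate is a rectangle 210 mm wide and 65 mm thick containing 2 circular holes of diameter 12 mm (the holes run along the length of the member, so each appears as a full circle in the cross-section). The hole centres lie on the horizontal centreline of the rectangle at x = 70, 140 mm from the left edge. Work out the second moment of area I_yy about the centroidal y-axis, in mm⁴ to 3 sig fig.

Split into non-overlapping primitives; take the origin at the lower-left of the bounding box.
Plate: 210 × 65, A = 13 650 mm², x = 105 mm, Ī = 50 163 750 mm⁴.
Hole 1 (subtracted): ⌀12, A = 113.1 mm², x = 70 mm, Ī = 1017.9 mm⁴.
Hole 2 (subtracted): ⌀12, A = 113.1 mm², x = 140 mm, Ī = 1017.9 mm⁴.
By symmetry the centroid is at mid-width, x̄ = 105 mm.
Transfer each piece to the centroidal y-axis using Ī + A·d² with d = x − 105:
  plate: d = 0 mm → contributes +50 163 750 mm⁴
  hole 1: d = -35 mm → contributes −139 562 mm⁴
  hole 2: d = 35 mm → contributes −139 562 mm⁴
Total I = 49 884 626 mm⁴.

I_yy ≈ 4.99 × 10⁷ mm⁴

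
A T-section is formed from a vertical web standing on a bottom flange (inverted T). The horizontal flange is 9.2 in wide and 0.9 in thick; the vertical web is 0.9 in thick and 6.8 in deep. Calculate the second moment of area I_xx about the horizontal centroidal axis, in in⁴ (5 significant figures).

Decompose the section into non-overlapping parts with the origin at the bottom-left of its bounding rectangle.
Flange: 9.2 × 0.9, A = 8.28 in², y = 0.45 in, Ī = 0.5589 in⁴.
Web: 0.9 × 6.8, A = 6.12 in², y = 4.3 in, Ī = 23.5824 in⁴.
Centroid: ȳ = ΣA·y / ΣA = 2.08625 in.
Transfer each piece to the horizontal centroidal axis using Ī + A·d² with d = y − 2.08625:
  flange: d = -1.63625 in → contributes +22.72706 in⁴
  web: d = 2.21375 in → contributes +53.57462 in⁴
Total I = 76.30168 in⁴.

I_xx ≈ 76.302 in⁴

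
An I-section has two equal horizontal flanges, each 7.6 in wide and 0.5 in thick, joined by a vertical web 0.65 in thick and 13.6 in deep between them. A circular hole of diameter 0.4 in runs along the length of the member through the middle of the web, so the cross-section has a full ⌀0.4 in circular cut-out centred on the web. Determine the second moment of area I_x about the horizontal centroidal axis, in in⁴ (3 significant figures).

Decompose the section into non-overlapping parts with the origin at the bottom-left of its bounding rectangle.
Bottom flange: 7.6 × 0.5, A = 3.8 in², y = 0.25 in, Ī = 0.079167 in⁴.
Web: 0.65 × 13.6, A = 8.84 in², y = 7.3 in, Ī = 136.25 in⁴.
Top flange: 7.6 × 0.5, A = 3.8 in², y = 14.35 in, Ī = 0.079167 in⁴.
Hole (subtracted): ⌀0.4, A = 0.12566 in², y = 7.3 in, Ī = 0.0012566 in⁴.
By symmetry the centroid is at mid-height, ȳ = 7.3 in.
Transfer each piece to the horizontal centroidal axis using Ī + A·d² with d = y − 7.3:
  bottom flange: d = -7.05 in → contributes +188.95 in⁴
  web: d = 0 in → contributes +136.25 in⁴
  top flange: d = 7.05 in → contributes +188.95 in⁴
  hole: d = 0 in → contributes −0.0012566 in⁴
Total I = 514.15 in⁴.

I_x ≈ 514 in⁴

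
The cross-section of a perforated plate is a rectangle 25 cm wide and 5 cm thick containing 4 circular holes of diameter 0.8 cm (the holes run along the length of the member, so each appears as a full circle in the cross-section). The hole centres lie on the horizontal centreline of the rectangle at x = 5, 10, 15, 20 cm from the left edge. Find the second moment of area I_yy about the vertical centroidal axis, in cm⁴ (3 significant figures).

I_yy ≈ 6450 cm⁴

Break the section into simple shapes (no overlaps), measuring from the bottom-left corner of the bounding box.
Plate: 25 × 5, A = 125 cm², x = 12.5 cm, Ī = 6510.4 cm⁴.
Hole 1 (subtracted): ⌀0.8, A = 0.50265 cm², x = 5 cm, Ī = 0.020106 cm⁴.
Hole 2 (subtracted): ⌀0.8, A = 0.50265 cm², x = 10 cm, Ī = 0.020106 cm⁴.
Hole 3 (subtracted): ⌀0.8, A = 0.50265 cm², x = 15 cm, Ī = 0.020106 cm⁴.
Hole 4 (subtracted): ⌀0.8, A = 0.50265 cm², x = 20 cm, Ī = 0.020106 cm⁴.
By symmetry the centroid is at mid-width, x̄ = 12.5 cm.
Transfer each piece to the vertical centroidal axis using Ī + A·d² with d = x − 12.5:
  plate: d = 0 cm → contributes +6510.4 cm⁴
  hole 1: d = -7.5 cm → contributes −28.294 cm⁴
  hole 2: d = -2.5 cm → contributes −3.1617 cm⁴
  hole 3: d = 2.5 cm → contributes −3.1617 cm⁴
  hole 4: d = 7.5 cm → contributes −28.294 cm⁴
Total I = 6447.5 cm⁴.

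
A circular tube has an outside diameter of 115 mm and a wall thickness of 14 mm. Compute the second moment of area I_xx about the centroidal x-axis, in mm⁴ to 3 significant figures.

Break the section into simple shapes (no overlaps), measuring from the bottom-left corner of the bounding box.
Outer circle: ⌀115, A = 10 387 mm², y = 57.5 mm, Ī = 8 585 414 mm⁴.
Bore (subtracted): ⌀87, A = 5944.7 mm², y = 57.5 mm, Ī = 2 812 205 mm⁴.
By symmetry the centroid is at mid-height, ȳ = 57.5 mm.
All pieces are centred on the centroidal x-axis, so I = ΣĪ (holes subtracted) = 5 773 210 mm⁴.

I_xx ≈ 5.77 × 10⁶ mm⁴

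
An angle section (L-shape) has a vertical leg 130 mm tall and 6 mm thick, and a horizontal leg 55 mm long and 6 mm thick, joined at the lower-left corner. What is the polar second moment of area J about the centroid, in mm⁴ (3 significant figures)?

J ≈ 2.14 × 10⁶ mm⁴

Treat the section as a set of non-overlapping primitives; coordinates are from the bounding-box lower-left.
Vertical leg: 6 × 130, A = 780 mm², y = 65 mm, Ī = 1 098 500 mm⁴.
Horizontal leg (remainder): 49 × 6, A = 294 mm², y = 3 mm, Ī = 882 mm⁴.
Centroid: ȳ = ΣA·y / ΣA = 48.028 mm.
Transfer each piece to the centroidal x-axis using Ī + A·d² with d = y − 48.028:
  vertical leg: d = 16.972 mm → contributes +1 323 180 mm⁴
  horizontal leg (remainder): d = -45.028 mm → contributes +596 971 mm⁴
Total I = 1 920 151 mm⁴.
For the y-axis: x̄ = 10.528 mm.
Repeating about the centroidal y-axis gives I_y = 222 639 mm⁴.
Polar second moment: J = I_x + I_y = 2 142 790 mm⁴.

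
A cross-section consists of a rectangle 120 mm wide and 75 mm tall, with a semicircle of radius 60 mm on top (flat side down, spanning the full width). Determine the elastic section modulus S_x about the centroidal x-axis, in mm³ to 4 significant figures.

S_x ≈ 2.651 × 10⁵ mm³

Decompose the section into non-overlapping parts with the origin at the bottom-left of its bounding rectangle.
Rectangular body: 120 × 75, A = 9 000 mm², y = 37.5 mm, Ī = 4 218 750 mm⁴.
Semicircular cap: semicircle r = 60, A = 5654.87 mm², y = 100.465 mm, Ī = 1 422 450 mm⁴.
Centroid: ȳ = ΣA·y / ΣA = 61.7962 mm.
Transfer each piece to the centroidal x-axis using Ī + A·d² with d = y − 61.7962:
  rectangular body: d = -24.2962 mm → contributes +9 531 496 mm⁴
  semicircular cap: d = 38.6686 mm → contributes +9 877 948 mm⁴
Total I = 19 409 444 mm⁴.
Extreme fibre distance c = 73.2038 mm; S = I/c = 265 143 mm³.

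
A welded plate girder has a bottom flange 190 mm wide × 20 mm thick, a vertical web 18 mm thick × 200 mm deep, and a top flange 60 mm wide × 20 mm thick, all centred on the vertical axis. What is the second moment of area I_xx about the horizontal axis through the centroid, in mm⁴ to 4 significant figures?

I_xx ≈ 6.316 × 10⁷ mm⁴

Treat the section as a set of non-overlapping primitives; coordinates are from the bounding-box lower-left.
Bottom plate: 190 × 20, A = 3 800 mm², y = 10 mm, Ī = 126 667 mm⁴.
Web plate: 18 × 200, A = 3 600 mm², y = 120 mm, Ī = 12 000 000 mm⁴.
Top plate: 60 × 20, A = 1 200 mm², y = 230 mm, Ī = 40 000 mm⁴.
Centroid: ȳ = ΣA·y / ΣA = 86.7442 mm.
Transfer each piece to the horizontal axis through the centroid using Ī + A·d² with d = y − 86.7442:
  bottom plate: d = -76.7442 mm → contributes +22 507 413 mm⁴
  web plate: d = 33.2558 mm → contributes +15 981 417 mm⁴
  top plate: d = 143.256 mm → contributes +24 666 674 mm⁴
Total I = 63 155 504 mm⁴.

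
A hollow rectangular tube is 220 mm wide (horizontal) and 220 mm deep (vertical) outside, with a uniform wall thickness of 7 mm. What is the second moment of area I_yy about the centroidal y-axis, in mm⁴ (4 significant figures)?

Decompose the section into non-overlapping parts with the origin at the bottom-left of its bounding rectangle.
Outer rectangle: 220 × 220, A = 48 400 mm², x = 110 mm, Ī = 195 213 333 mm⁴.
Inner void (subtracted): 206 × 206, A = 42 436 mm², x = 110 mm, Ī = 150 067 841 mm⁴.
By symmetry the centroid is at mid-width, x̄ = 110 mm.
All pieces are centred on the centroidal y-axis, so I = ΣĪ (holes subtracted) = 45 145 492 mm⁴.

I_yy ≈ 4.515 × 10⁷ mm⁴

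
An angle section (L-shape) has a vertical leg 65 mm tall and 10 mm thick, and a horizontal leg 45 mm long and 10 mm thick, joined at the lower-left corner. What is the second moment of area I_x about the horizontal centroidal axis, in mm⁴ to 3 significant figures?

I_x ≈ 4.04 × 10⁵ mm⁴

Treat the section as a set of non-overlapping primitives; coordinates are from the bounding-box lower-left.
Vertical leg: 10 × 65, A = 650 mm², y = 32.5 mm, Ī = 228 854 mm⁴.
Horizontal leg (remainder): 35 × 10, A = 350 mm², y = 5 mm, Ī = 2916.7 mm⁴.
Centroid: ȳ = ΣA·y / ΣA = 22.875 mm.
Transfer each piece to the horizontal centroidal axis using Ī + A·d² with d = y − 22.875:
  vertical leg: d = 9.625 mm → contributes +289 071 mm⁴
  horizontal leg (remainder): d = -17.875 mm → contributes +114 747 mm⁴
Total I = 403 818 mm⁴.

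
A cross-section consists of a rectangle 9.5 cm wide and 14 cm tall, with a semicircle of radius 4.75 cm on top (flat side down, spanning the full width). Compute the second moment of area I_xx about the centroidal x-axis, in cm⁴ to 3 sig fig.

I_xx ≈ 4500 cm⁴

Break the section into simple shapes (no overlaps), measuring from the bottom-left corner of the bounding box.
Rectangular body: 9.5 × 14, A = 133 cm², y = 7 cm, Ī = 2172.3 cm⁴.
Semicircular cap: semicircle r = 4.75, A = 35.441 cm², y = 16.016 cm, Ī = 55.874 cm⁴.
Centroid: ȳ = ΣA·y / ΣA = 8.897 cm.
Transfer each piece to the centroidal x-axis using Ī + A·d² with d = y − 8.897:
  rectangular body: d = -1.897 cm → contributes +2 651 cm⁴
  semicircular cap: d = 7.1189 cm → contributes +1 852 cm⁴
Total I = 4 503 cm⁴.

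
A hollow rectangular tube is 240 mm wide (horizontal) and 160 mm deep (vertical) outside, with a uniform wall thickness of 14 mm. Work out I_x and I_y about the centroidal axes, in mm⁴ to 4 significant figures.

Split into non-overlapping primitives; take the origin at the lower-left of the bounding box.
Outer rectangle: 240 × 160, A = 38 400 mm², y = 80 mm, Ī = 81 920 000 mm⁴.
Inner void (subtracted): 212 × 132, A = 27 984 mm², y = 80 mm, Ī = 40 632 768 mm⁴.
By symmetry the centroid is at mid-height, ȳ = 80 mm.
All pieces are centred on the centroidal x-axis, so I = ΣĪ (holes subtracted) = 41 287 232 mm⁴.
Repeating about the centroidal y-axis gives I_y = 79 510 592 mm⁴.

I_x ≈ 4.129 × 10⁷ mm⁴, I_y ≈ 7.951 × 10⁷ mm⁴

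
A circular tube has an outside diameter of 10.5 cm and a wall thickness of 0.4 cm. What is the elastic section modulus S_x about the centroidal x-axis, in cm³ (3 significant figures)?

S_x ≈ 30.9 cm³

Break the section into simple shapes (no overlaps), measuring from the bottom-left corner of the bounding box.
Outer circle: ⌀10.5, A = 86.59 cm², y = 5.25 cm, Ī = 596.66 cm⁴.
Bore (subtracted): ⌀9.7, A = 73.898 cm², y = 5.25 cm, Ī = 434.57 cm⁴.
By symmetry the centroid is at mid-height, ȳ = 5.25 cm.
All pieces are centred on the centroidal x-axis, so I = ΣĪ (holes subtracted) = 162.09 cm⁴.
Extreme fibre distance c = 5.25 cm; S = I/c = 30.875 cm³.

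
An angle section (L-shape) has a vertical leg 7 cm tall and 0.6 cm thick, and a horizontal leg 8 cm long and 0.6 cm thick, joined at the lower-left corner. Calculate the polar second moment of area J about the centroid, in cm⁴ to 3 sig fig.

Decompose the section into non-overlapping parts with the origin at the bottom-left of its bounding rectangle.
Vertical leg: 0.6 × 7, A = 4.2 cm², y = 3.5 cm, Ī = 17.15 cm⁴.
Horizontal leg (remainder): 7.4 × 0.6, A = 4.44 cm², y = 0.3 cm, Ī = 0.1332 cm⁴.
Centroid: ȳ = ΣA·y / ΣA = 1.8556 cm.
Transfer each piece to the centroidal x-axis using Ī + A·d² with d = y − 1.8556:
  vertical leg: d = 1.6444 cm → contributes +28.508 cm⁴
  horizontal leg (remainder): d = -1.5556 cm → contributes +10.877 cm⁴
Total I = 39.385 cm⁴.
For the y-axis: x̄ = 2.3556 cm.
Repeating about the centroidal y-axis gives I_y = 54.921 cm⁴.
Polar second moment: J = I_x + I_y = 94.305 cm⁴.

J ≈ 94.3 cm⁴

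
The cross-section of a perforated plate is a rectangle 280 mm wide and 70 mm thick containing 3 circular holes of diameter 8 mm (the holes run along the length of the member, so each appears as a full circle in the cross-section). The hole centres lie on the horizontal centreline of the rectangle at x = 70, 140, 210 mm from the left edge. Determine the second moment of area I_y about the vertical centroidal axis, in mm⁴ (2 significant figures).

Break the section into simple shapes (no overlaps), measuring from the bottom-left corner of the bounding box.
Plate: 280 × 70, A = 19 600 mm², x = 140 mm, Ī = 128 053 333 mm⁴.
Hole 1 (subtracted): ⌀8, A = 50.27 mm², x = 70 mm, Ī = 201.1 mm⁴.
Hole 2 (subtracted): ⌀8, A = 50.27 mm², x = 140 mm, Ī = 201.1 mm⁴.
Hole 3 (subtracted): ⌀8, A = 50.27 mm², x = 210 mm, Ī = 201.1 mm⁴.
By symmetry the centroid is at mid-width, x̄ = 140 mm.
Transfer each piece to the vertical centroidal axis using Ī + A·d² with d = x − 140:
  plate: d = 0 mm → contributes +128 053 333 mm⁴
  hole 1: d = -70 mm → contributes −246 502 mm⁴
  hole 2: d = 0 mm → contributes −201.1 mm⁴
  hole 3: d = 70 mm → contributes −246 502 mm⁴
Total I = 127 560 128 mm⁴.

I_y ≈ 1.3 × 10⁸ mm⁴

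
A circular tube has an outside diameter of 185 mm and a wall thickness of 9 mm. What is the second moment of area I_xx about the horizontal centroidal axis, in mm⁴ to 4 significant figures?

Split into non-overlapping primitives; take the origin at the lower-left of the bounding box.
Outer circle: ⌀185, A = 26880.3 mm², y = 92.5 mm, Ī = 57 498 539 mm⁴.
Bore (subtracted): ⌀167, A = 21 904 mm², y = 92.5 mm, Ī = 38 179 988 mm⁴.
By symmetry the centroid is at mid-height, ȳ = 92.5 mm.
All pieces are centred on the horizontal centroidal axis, so I = ΣĪ (holes subtracted) = 19 318 552 mm⁴.

I_xx ≈ 1.932 × 10⁷ mm⁴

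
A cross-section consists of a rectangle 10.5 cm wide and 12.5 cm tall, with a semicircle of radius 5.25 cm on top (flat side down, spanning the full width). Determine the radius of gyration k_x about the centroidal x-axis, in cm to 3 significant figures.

Decompose the section into non-overlapping parts with the origin at the bottom-left of its bounding rectangle.
Rectangular body: 10.5 × 12.5, A = 131.25 cm², y = 6.25 cm, Ī = 1 709 cm⁴.
Semicircular cap: semicircle r = 5.25, A = 43.295 cm², y = 14.728 cm, Ī = 83.381 cm⁴.
Centroid: ȳ = ΣA·y / ΣA = 8.353 cm.
Transfer each piece to the centroidal x-axis using Ī + A·d² with d = y − 8.353:
  rectangular body: d = -2.103 cm → contributes +2289.4 cm⁴
  semicircular cap: d = 6.3752 cm → contributes +1 843 cm⁴
Total I = 4132.5 cm⁴.
Radius of gyration: k = √(I/A) = √(4132.5 / 174.55) = 4.8658 cm.

k_x ≈ 4.87 cm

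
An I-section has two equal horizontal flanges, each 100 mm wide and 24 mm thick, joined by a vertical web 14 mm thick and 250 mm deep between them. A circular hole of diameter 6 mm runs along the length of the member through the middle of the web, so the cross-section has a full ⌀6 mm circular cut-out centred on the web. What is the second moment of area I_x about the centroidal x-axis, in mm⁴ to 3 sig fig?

Split into non-overlapping primitives; take the origin at the lower-left of the bounding box.
Bottom flange: 100 × 24, A = 2 400 mm², y = 12 mm, Ī = 115 200 mm⁴.
Web: 14 × 250, A = 3 500 mm², y = 149 mm, Ī = 18 229 167 mm⁴.
Top flange: 100 × 24, A = 2 400 mm², y = 286 mm, Ī = 115 200 mm⁴.
Hole (subtracted): ⌀6, A = 28.274 mm², y = 149 mm, Ī = 63.617 mm⁴.
By symmetry the centroid is at mid-height, ȳ = 149 mm.
Transfer each piece to the centroidal x-axis using Ī + A·d² with d = y − 149:
  bottom flange: d = -137 mm → contributes +45 160 800 mm⁴
  web: d = 0 mm → contributes +18 229 167 mm⁴
  top flange: d = 137 mm → contributes +45 160 800 mm⁴
  hole: d = 0 mm → contributes −63.617 mm⁴
Total I = 108 550 703 mm⁴.

I_x ≈ 1.09 × 10⁸ mm⁴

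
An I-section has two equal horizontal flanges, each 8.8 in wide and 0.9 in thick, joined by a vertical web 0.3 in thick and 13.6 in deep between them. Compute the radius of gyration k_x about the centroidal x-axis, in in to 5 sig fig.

k_x ≈ 6.7087 in

Decompose the section into non-overlapping parts with the origin at the bottom-left of its bounding rectangle.
Bottom flange: 8.8 × 0.9, A = 7.92 in², y = 0.45 in, Ī = 0.5346 in⁴.
Web: 0.3 × 13.6, A = 4.08 in², y = 7.7 in, Ī = 62.8864 in⁴.
Top flange: 8.8 × 0.9, A = 7.92 in², y = 14.95 in, Ī = 0.5346 in⁴.
By symmetry the centroid is at mid-height, ȳ = 7.7 in.
Transfer each piece to the centroidal x-axis using Ī + A·d² with d = y − 7.7:
  bottom flange: d = -7.25 in → contributes +416.8296 in⁴
  web: d = 0 in → contributes +62.8864 in⁴
  top flange: d = 7.25 in → contributes +416.8296 in⁴
Total I = 896.5456 in⁴.
Radius of gyration: k = √(I/A) = √(896.5456 / 19.92) = 6.708749 in.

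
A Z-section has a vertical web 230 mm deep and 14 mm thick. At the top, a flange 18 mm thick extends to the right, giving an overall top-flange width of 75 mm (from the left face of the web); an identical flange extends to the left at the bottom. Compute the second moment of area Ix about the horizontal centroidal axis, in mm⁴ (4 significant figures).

Ix ≈ 3.893 × 10⁷ mm⁴

Treat the section as a set of non-overlapping primitives; coordinates are from the bounding-box lower-left.
Web: 14 × 230, A = 3 220 mm², y = 115 mm, Ī = 14 194 833 mm⁴.
Top flange (beyond web): 61 × 18, A = 1 098 mm², y = 221 mm, Ī = 29 646 mm⁴.
Bottom flange (beyond web): 61 × 18, A = 1 098 mm², y = 9 mm, Ī = 29 646 mm⁴.
Centroid: ȳ = ΣA·y / ΣA = 115 mm.
Transfer each piece to the horizontal centroidal axis using Ī + A·d² with d = y − 115:
  web: d = 0 mm → contributes +14 194 833 mm⁴
  top flange (beyond web): d = 106 mm → contributes +12 366 774 mm⁴
  bottom flange (beyond web): d = -106 mm → contributes +12 366 774 mm⁴
Total I = 38 928 381 mm⁴.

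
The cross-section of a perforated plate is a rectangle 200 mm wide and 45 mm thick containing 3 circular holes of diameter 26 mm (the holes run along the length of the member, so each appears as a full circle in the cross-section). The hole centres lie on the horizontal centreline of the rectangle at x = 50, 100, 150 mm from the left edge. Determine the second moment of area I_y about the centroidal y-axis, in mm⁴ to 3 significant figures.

I_y ≈ 2.73 × 10⁷ mm⁴

Decompose the section into non-overlapping parts with the origin at the bottom-left of its bounding rectangle.
Plate: 200 × 45, A = 9 000 mm², x = 100 mm, Ī = 30 000 000 mm⁴.
Hole 1 (subtracted): ⌀26, A = 530.93 mm², x = 50 mm, Ī = 22 432 mm⁴.
Hole 2 (subtracted): ⌀26, A = 530.93 mm², x = 100 mm, Ī = 22 432 mm⁴.
Hole 3 (subtracted): ⌀26, A = 530.93 mm², x = 150 mm, Ī = 22 432 mm⁴.
By symmetry the centroid is at mid-width, x̄ = 100 mm.
Transfer each piece to the centroidal y-axis using Ī + A·d² with d = x − 100:
  plate: d = 0 mm → contributes +30 000 000 mm⁴
  hole 1: d = -50 mm → contributes −1 349 755 mm⁴
  hole 2: d = 0 mm → contributes −22 432 mm⁴
  hole 3: d = 50 mm → contributes −1 349 755 mm⁴
Total I = 27 278 059 mm⁴.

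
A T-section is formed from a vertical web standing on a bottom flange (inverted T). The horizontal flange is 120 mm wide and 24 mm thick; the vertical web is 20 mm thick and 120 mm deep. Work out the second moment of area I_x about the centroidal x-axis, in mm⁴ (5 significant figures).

Split into non-overlapping primitives; take the origin at the lower-left of the bounding box.
Flange: 120 × 24, A = 2 880 mm², y = 12 mm, Ī = 138 240 mm⁴.
Web: 20 × 120, A = 2 400 mm², y = 84 mm, Ī = 2 880 000 mm⁴.
Centroid: ȳ = ΣA·y / ΣA = 44.72727 mm.
Transfer each piece to the centroidal x-axis using Ī + A·d² with d = y − 44.72727:
  flange: d = -32.72727 mm → contributes +3 222 934 mm⁴
  web: d = 39.27273 mm → contributes +6 581 633 mm⁴
Total I = 9 804 567 mm⁴.

I_x ≈ 9.8046 × 10⁶ mm⁴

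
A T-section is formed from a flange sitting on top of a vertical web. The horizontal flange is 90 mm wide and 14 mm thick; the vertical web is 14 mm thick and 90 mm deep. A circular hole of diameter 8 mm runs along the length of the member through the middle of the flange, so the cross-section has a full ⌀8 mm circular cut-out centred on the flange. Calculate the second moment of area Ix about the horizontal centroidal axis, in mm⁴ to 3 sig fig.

Ix ≈ 2.54 × 10⁶ mm⁴

Decompose the section into non-overlapping parts with the origin at the bottom-left of its bounding rectangle.
Flange: 90 × 14, A = 1 260 mm², y = 97 mm, Ī = 20 580 mm⁴.
Web: 14 × 90, A = 1 260 mm², y = 45 mm, Ī = 850 500 mm⁴.
Hole (subtracted): ⌀8, A = 50.265 mm², y = 97 mm, Ī = 201.06 mm⁴.
Centroid: ȳ = ΣA·y / ΣA = 70.471 mm.
Transfer each piece to the horizontal centroidal axis using Ī + A·d² with d = y − 70.471:
  flange: d = 26.529 mm → contributes +907 364 mm⁴
  web: d = -25.471 mm → contributes +1 667 942 mm⁴
  hole: d = 26.529 mm → contributes −35 578 mm⁴
Total I = 2 539 728 mm⁴.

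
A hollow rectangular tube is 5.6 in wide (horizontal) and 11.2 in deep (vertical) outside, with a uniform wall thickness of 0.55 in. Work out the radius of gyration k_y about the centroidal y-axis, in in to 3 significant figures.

k_y ≈ 2.25 in

Break the section into simple shapes (no overlaps), measuring from the bottom-left corner of the bounding box.
Outer rectangle: 5.6 × 11.2, A = 62.72 in², x = 2.8 in, Ī = 163.91 in⁴.
Inner void (subtracted): 4.5 × 10.1, A = 45.45 in², x = 2.8 in, Ī = 76.697 in⁴.
By symmetry the centroid is at mid-width, x̄ = 2.8 in.
All pieces are centred on the centroidal y-axis, so I = ΣĪ (holes subtracted) = 87.211 in⁴.
Radius of gyration: k = √(I/A) = √(87.211 / 17.27) = 2.2472 in.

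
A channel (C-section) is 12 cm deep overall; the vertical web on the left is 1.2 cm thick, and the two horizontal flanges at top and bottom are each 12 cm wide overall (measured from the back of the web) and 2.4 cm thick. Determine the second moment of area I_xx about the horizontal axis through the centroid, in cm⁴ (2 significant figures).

I_xx ≈ 1400 cm⁴

Treat the section as a set of non-overlapping primitives; coordinates are from the bounding-box lower-left.
Web: 1.2 × 12, A = 14.4 cm², y = 6 cm, Ī = 172.8 cm⁴.
Top flange (beyond web): 10.8 × 2.4, A = 25.92 cm², y = 10.8 cm, Ī = 12.44 cm⁴.
Bottom flange (beyond web): 10.8 × 2.4, A = 25.92 cm², y = 1.2 cm, Ī = 12.44 cm⁴.
By symmetry the centroid is at mid-height, ȳ = 6 cm.
Transfer each piece to the horizontal axis through the centroid using Ī + A·d² with d = y − 6:
  web: d = 0 cm → contributes +172.8 cm⁴
  top flange (beyond web): d = 4.8 cm → contributes +609.6 cm⁴
  bottom flange (beyond web): d = -4.8 cm → contributes +609.6 cm⁴
Total I = 1 392 cm⁴.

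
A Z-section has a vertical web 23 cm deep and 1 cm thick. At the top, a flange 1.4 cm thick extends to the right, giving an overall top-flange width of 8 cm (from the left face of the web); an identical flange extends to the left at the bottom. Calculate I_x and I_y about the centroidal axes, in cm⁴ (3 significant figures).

I_x ≈ 3300 cm⁴, I_y ≈ 396 cm⁴

Treat the section as a set of non-overlapping primitives; coordinates are from the bounding-box lower-left.
Web: 1 × 23, A = 23 cm², y = 11.5 cm, Ī = 1013.9 cm⁴.
Top flange (beyond web): 7 × 1.4, A = 9.8 cm², y = 22.3 cm, Ī = 1.6007 cm⁴.
Bottom flange (beyond web): 7 × 1.4, A = 9.8 cm², y = 0.7 cm, Ī = 1.6007 cm⁴.
Centroid: ȳ = ΣA·y / ΣA = 11.5 cm.
Transfer each piece to the centroidal x-axis using Ī + A·d² with d = y − 11.5:
  web: d = 0 cm → contributes +1013.9 cm⁴
  top flange (beyond web): d = 10.8 cm → contributes +1144.7 cm⁴
  bottom flange (beyond web): d = -10.8 cm → contributes +1144.7 cm⁴
Total I = 3303.3 cm⁴.
For the y-axis: x̄ = 7.5 cm.
Repeating about the centroidal y-axis gives I_y = 395.55 cm⁴.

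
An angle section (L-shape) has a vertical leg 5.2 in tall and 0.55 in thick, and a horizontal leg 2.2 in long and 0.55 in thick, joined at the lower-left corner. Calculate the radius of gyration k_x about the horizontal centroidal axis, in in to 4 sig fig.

Treat the section as a set of non-overlapping primitives; coordinates are from the bounding-box lower-left.
Vertical leg: 0.55 × 5.2, A = 2.86 in², y = 2.6 in, Ī = 6.44453 in⁴.
Horizontal leg (remainder): 1.65 × 0.55, A = 0.9075 in², y = 0.275 in, Ī = 0.0228766 in⁴.
Centroid: ȳ = ΣA·y / ΣA = 2.03996 in.
Transfer each piece to the horizontal centroidal axis using Ī + A·d² with d = y − 2.03996:
  vertical leg: d = 0.560036 in → contributes +7.34155 in⁴
  horizontal leg (remainder): d = -1.76496 in → contributes +2.84983 in⁴
Total I = 10.1914 in⁴.
Radius of gyration: k = √(I/A) = √(10.1914 / 3.7675) = 1.64471 in.

k_x ≈ 1.645 in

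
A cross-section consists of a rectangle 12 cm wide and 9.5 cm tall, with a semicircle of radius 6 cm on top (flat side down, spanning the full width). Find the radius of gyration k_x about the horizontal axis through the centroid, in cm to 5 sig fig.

k_x ≈ 4.2024 cm

Decompose the section into non-overlapping parts with the origin at the bottom-left of its bounding rectangle.
Rectangular body: 12 × 9.5, A = 114 cm², y = 4.75 cm, Ī = 857.375 cm⁴.
Semicircular cap: semicircle r = 6, A = 56.54867 cm², y = 12.04648 cm, Ī = 142.245 cm⁴.
Centroid: ȳ = ΣA·y / ΣA = 7.169287 cm.
Transfer each piece to the horizontal axis through the centroid using Ī + A·d² with d = y − 7.169287:
  rectangular body: d = -2.419287 cm → contributes +1524.611 cm⁴
  semicircular cap: d = 4.877192 cm → contributes +1487.368 cm⁴
Total I = 3011.98 cm⁴.
Radius of gyration: k = √(I/A) = √(3011.98 / 170.5487) = 4.202443 cm.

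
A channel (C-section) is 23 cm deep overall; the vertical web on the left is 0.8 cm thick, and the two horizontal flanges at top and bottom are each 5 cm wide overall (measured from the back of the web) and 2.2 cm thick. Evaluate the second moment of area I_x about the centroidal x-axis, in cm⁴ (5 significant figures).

I_x ≈ 2817.4 cm⁴

Decompose the section into non-overlapping parts with the origin at the bottom-left of its bounding rectangle.
Web: 0.8 × 23, A = 18.4 cm², y = 11.5 cm, Ī = 811.1333 cm⁴.
Top flange (beyond web): 4.2 × 2.2, A = 9.24 cm², y = 21.9 cm, Ī = 3.7268 cm⁴.
Bottom flange (beyond web): 4.2 × 2.2, A = 9.24 cm², y = 1.1 cm, Ī = 3.7268 cm⁴.
By symmetry the centroid is at mid-height, ȳ = 11.5 cm.
Transfer each piece to the centroidal x-axis using Ī + A·d² with d = y − 11.5:
  web: d = 0 cm → contributes +811.1333 cm⁴
  top flange (beyond web): d = 10.4 cm → contributes +1003.125 cm⁴
  bottom flange (beyond web): d = -10.4 cm → contributes +1003.125 cm⁴
Total I = 2817.384 cm⁴.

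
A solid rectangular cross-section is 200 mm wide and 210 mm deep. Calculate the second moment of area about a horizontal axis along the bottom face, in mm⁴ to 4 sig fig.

I_base ≈ 6.174 × 10⁸ mm⁴

The section: 200 × 210, A = 42 000 mm², y = 105 mm, Ī = 154 350 000 mm⁴.
Transfer it to a horizontal axis along the bottom face using Ī + A·d² with d = y − 0:
  the section: d = 105 mm → contributes +617 400 000 mm⁴
Total I = 617 400 000 mm⁴.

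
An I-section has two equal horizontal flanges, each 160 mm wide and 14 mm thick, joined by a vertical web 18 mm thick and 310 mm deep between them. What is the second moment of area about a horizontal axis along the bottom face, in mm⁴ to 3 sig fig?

I_base ≈ 4.50 × 10⁸ mm⁴

Break the section into simple shapes (no overlaps), measuring from the bottom-left corner of the bounding box.
Bottom flange: 160 × 14, A = 2 240 mm², y = 7 mm, Ī = 36 587 mm⁴.
Web: 18 × 310, A = 5 580 mm², y = 169 mm, Ī = 44 686 500 mm⁴.
Top flange: 160 × 14, A = 2 240 mm², y = 331 mm, Ī = 36 587 mm⁴.
Transfer each piece to a horizontal axis along the bottom face using Ī + A·d² with d = y − 0:
  bottom flange: d = 7 mm → contributes +146 347 mm⁴
  web: d = 169 mm → contributes +204 056 880 mm⁴
  top flange: d = 331 mm → contributes +245 453 227 mm⁴
Total I = 449 656 453 mm⁴.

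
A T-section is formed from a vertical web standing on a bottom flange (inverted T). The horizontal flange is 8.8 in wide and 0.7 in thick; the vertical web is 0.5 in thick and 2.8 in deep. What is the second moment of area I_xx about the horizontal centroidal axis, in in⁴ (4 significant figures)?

Break the section into simple shapes (no overlaps), measuring from the bottom-left corner of the bounding box.
Flange: 8.8 × 0.7, A = 6.16 in², y = 0.35 in, Ī = 0.251533 in⁴.
Web: 0.5 × 2.8, A = 1.4 in², y = 2.1 in, Ī = 0.914667 in⁴.
Centroid: ȳ = ΣA·y / ΣA = 0.674074 in.
Transfer each piece to the horizontal centroidal axis using Ī + A·d² with d = y − 0.674074:
  flange: d = -0.324074 in → contributes +0.898481 in⁴
  web: d = 1.42593 in → contributes +3.76124 in⁴
Total I = 4.65972 in⁴.

I_xx ≈ 4.660 in⁴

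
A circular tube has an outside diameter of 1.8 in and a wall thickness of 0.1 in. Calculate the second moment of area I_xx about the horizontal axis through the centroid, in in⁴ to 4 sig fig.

I_xx ≈ 0.1936 in⁴

Decompose the section into non-overlapping parts with the origin at the bottom-left of its bounding rectangle.
Outer circle: ⌀1.8, A = 2.54469 in², y = 0.9 in, Ī = 0.5153 in⁴.
Bore (subtracted): ⌀1.6, A = 2.01062 in², y = 0.9 in, Ī = 0.321699 in⁴.
By symmetry the centroid is at mid-height, ȳ = 0.9 in.
All pieces are centred on the horizontal axis through the centroid, so I = ΣĪ (holes subtracted) = 0.193601 in⁴.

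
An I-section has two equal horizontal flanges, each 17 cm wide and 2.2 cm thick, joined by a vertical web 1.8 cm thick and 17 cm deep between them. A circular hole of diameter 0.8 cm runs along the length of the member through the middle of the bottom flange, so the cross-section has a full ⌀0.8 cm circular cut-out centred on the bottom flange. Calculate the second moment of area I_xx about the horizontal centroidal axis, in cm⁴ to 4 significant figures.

I_xx ≈ 7614 cm⁴

Split into non-overlapping primitives; take the origin at the lower-left of the bounding box.
Bottom flange: 17 × 2.2, A = 37.4 cm², y = 1.1 cm, Ī = 15.0847 cm⁴.
Web: 1.8 × 17, A = 30.6 cm², y = 10.7 cm, Ī = 736.95 cm⁴.
Top flange: 17 × 2.2, A = 37.4 cm², y = 20.3 cm, Ī = 15.0847 cm⁴.
Hole (subtracted): ⌀0.8, A = 0.502655 cm², y = 1.1 cm, Ī = 0.0201062 cm⁴.
Centroid: ȳ = ΣA·y / ΣA = 10.746 cm.
Transfer each piece to the horizontal centroidal axis using Ī + A·d² with d = y − 10.746:
  bottom flange: d = -9.646 cm → contributes +3494.98 cm⁴
  web: d = -0.046002 cm → contributes +737.015 cm⁴
  top flange: d = 9.554 cm → contributes +3428.91 cm⁴
  hole: d = -9.646 cm → contributes −46.7898 cm⁴
Total I = 7614.12 cm⁴.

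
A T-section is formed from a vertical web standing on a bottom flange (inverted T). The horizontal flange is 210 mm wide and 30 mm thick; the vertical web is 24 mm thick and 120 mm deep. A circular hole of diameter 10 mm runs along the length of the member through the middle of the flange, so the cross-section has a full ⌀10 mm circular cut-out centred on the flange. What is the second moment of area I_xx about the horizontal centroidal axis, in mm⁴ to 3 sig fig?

I_xx ≈ 1.50 × 10⁷ mm⁴

Split into non-overlapping primitives; take the origin at the lower-left of the bounding box.
Flange: 210 × 30, A = 6 300 mm², y = 15 mm, Ī = 472 500 mm⁴.
Web: 24 × 120, A = 2 880 mm², y = 90 mm, Ī = 3 456 000 mm⁴.
Hole (subtracted): ⌀10, A = 78.54 mm², y = 15 mm, Ī = 490.87 mm⁴.
Centroid: ȳ = ΣA·y / ΣA = 38.732 mm.
Transfer each piece to the horizontal centroidal axis using Ī + A·d² with d = y − 38.732:
  flange: d = -23.732 mm → contributes +4 020 846 mm⁴
  web: d = 51.268 mm → contributes +11 025 680 mm⁴
  hole: d = -23.732 mm → contributes −44 727 mm⁴
Total I = 15 001 799 mm⁴.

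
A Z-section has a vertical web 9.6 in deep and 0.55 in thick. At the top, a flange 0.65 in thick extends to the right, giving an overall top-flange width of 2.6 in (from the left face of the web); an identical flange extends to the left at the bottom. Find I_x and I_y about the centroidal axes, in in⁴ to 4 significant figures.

I_x ≈ 94.01 in⁴, I_y ≈ 5.570 in⁴

Treat the section as a set of non-overlapping primitives; coordinates are from the bounding-box lower-left.
Web: 0.55 × 9.6, A = 5.28 in², y = 4.8 in, Ī = 40.5504 in⁴.
Top flange (beyond web): 2.05 × 0.65, A = 1.3325 in², y = 9.275 in, Ī = 0.0469151 in⁴.
Bottom flange (beyond web): 2.05 × 0.65, A = 1.3325 in², y = 0.325 in, Ī = 0.0469151 in⁴.
Centroid: ȳ = ΣA·y / ΣA = 4.8 in.
Transfer each piece to the centroidal x-axis using Ī + A·d² with d = y − 4.8:
  web: d = 0 in → contributes +40.5504 in⁴
  top flange (beyond web): d = 4.475 in → contributes +26.7311 in⁴
  bottom flange (beyond web): d = -4.475 in → contributes +26.7311 in⁴
Total I = 94.0125 in⁴.
For the y-axis: x̄ = 2.325 in.
Repeating about the centroidal y-axis gives I_y = 5.57026 in⁴.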